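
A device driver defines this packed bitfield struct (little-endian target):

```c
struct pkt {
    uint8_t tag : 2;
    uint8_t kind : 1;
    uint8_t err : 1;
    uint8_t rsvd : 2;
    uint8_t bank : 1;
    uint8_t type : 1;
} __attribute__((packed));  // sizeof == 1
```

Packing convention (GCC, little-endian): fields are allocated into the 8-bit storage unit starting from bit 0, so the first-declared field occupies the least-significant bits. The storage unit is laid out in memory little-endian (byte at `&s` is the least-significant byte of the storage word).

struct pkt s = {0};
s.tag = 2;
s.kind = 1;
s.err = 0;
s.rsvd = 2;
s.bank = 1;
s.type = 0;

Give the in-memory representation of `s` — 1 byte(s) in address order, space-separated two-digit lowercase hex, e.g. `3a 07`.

66

tag:2 = 2 → 0x2 << 0 → word 0x02
kind:1 = 1 → 0x1 << 2 → word 0x06
err:1 = 0 → 0x0 << 3 → word 0x06
rsvd:2 = 2 → 0x2 << 4 → word 0x26
bank:1 = 1 → 0x1 << 6 → word 0x66
type:1 = 0 → 0x0 << 7 → word 0x66
word = 0x66 → little-endian bytes:
  [0]=0x66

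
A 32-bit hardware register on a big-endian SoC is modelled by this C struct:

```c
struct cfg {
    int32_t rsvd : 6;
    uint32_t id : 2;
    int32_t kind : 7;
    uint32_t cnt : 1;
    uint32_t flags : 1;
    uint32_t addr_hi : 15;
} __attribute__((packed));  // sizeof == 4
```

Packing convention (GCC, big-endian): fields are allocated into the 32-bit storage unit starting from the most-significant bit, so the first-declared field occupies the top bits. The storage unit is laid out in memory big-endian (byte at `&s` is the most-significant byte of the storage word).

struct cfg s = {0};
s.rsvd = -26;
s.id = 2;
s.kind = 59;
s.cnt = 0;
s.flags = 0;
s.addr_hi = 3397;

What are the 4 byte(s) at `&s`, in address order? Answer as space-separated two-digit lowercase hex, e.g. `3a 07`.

9a 76 0d 45

[26+:6] rsvd=-26 & 0x3f = 0x26; word=0x98000000
[24+:2] id=2 & 0x3 = 0x2; word=0x9a000000
[17+:7] kind=59 & 0x7f = 0x3b; word=0x9a760000
[16+:1] cnt=0 & 0x1 = 0x0; word=0x9a760000
[15+:1] flags=0 & 0x1 = 0x0; word=0x9a760000
[0+:15] addr_hi=3397 & 0x7fff = 0xd45; word=0x9a760d45
word = 0x9a760d45 → big-endian bytes:
  [0]=0x9a  [1]=0x76  [2]=0x0d  [3]=0x45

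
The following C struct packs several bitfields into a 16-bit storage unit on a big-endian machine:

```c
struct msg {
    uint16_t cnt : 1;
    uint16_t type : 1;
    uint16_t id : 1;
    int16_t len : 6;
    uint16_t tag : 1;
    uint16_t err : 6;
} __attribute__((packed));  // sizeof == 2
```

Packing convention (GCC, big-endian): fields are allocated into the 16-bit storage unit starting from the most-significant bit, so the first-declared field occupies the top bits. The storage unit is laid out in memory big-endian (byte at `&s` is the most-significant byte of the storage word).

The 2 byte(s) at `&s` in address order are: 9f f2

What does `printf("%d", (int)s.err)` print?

50

[0]=0x9f [1]=0xf2 (big-endian) → word 0x9ff2
cnt:1 @ bit 15 → (0x9ff2>>15)&0x1 = 0x1
type:1 @ bit 14 → (0x9ff2>>14)&0x1 = 0x0
id:1 @ bit 13 → (0x9ff2>>13)&0x1 = 0x0
len:6 @ bit 7 → (0x9ff2>>7)&0x3f = 0x3f
tag:1 @ bit 6 → (0x9ff2>>6)&0x1 = 0x1
err:6 @ bit 0 → (0x9ff2>>0)&0x3f = 0x32  ←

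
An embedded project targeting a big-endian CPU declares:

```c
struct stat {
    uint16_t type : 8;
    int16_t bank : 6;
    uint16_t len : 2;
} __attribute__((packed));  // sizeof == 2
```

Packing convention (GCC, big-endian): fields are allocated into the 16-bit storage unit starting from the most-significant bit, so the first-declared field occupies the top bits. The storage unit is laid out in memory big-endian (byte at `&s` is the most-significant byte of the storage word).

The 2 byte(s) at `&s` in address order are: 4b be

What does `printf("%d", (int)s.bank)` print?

-17

[0]=0x4b [1]=0xbe (big-endian) → word 0x4bbe
type:8 @ bit 8 → (0x4bbe>>8)&0xff = 0x4b
bank:6 @ bit 2 → (0x4bbe>>2)&0x3f = 0x2f  ←
len:2 @ bit 0 → (0x4bbe>>0)&0x3 = 0x2
bank signed 6b, MSB=1: 47 - 64 = -17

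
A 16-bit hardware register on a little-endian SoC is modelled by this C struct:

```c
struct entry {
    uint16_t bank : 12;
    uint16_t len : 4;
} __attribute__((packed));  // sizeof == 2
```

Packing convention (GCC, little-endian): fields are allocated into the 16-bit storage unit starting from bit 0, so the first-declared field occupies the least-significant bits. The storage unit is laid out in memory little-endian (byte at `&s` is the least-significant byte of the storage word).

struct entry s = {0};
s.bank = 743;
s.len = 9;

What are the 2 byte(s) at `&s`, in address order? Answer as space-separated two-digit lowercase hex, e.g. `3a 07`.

e7 92

bank (12b) val=743 bits=0x2e7 at bit 0: 0x02e7
len (4b) val=9 bits=0x9 at bit 12: 0x92e7
word = 0x92e7 → little-endian bytes:
  [0]=0xe7  [1]=0x92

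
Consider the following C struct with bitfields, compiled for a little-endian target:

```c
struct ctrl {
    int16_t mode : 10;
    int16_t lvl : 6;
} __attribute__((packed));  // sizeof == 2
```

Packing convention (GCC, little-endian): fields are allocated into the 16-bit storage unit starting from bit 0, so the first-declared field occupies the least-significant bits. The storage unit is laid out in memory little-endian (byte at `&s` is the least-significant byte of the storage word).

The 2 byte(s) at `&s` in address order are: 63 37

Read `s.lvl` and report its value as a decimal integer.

[0]=0x63 [1]=0x37 (little-endian) → word 0x3763
mode [0+:10] = (word>>0) & 0x3ff = 867
lvl [10+:6] = (word>>10) & 0x3f = 13  ←
lvl signed 6b, MSB=0: value = 13

13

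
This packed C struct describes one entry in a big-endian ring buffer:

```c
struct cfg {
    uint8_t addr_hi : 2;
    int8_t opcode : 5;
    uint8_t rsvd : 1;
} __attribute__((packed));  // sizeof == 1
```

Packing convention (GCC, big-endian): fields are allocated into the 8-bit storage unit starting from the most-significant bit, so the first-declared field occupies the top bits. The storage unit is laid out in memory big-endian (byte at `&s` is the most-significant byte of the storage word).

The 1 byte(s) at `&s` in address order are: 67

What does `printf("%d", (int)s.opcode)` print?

-13

[0]=0x67 (big-endian) → word 0x67
addr_hi [6+:2] = (word>>6) & 0x3 = 1
opcode [1+:5] = (word>>1) & 0x1f = 19  ←
rsvd [0+:1] = (word>>0) & 0x1 = 1
opcode signed 5b, MSB=1: 19 - 32 = -13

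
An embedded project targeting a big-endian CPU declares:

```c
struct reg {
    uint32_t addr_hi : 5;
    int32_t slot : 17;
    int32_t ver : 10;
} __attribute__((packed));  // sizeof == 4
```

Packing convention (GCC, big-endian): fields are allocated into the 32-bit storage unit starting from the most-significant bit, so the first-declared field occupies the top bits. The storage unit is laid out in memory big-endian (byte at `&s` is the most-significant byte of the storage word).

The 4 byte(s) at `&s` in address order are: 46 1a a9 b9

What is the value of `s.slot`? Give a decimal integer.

-31062

[0]=0x46 [1]=0x1a [2]=0xa9 [3]=0xb9 (big-endian) → word 0x461aa9b9
addr_hi [27+:5] = (word>>27) & 0x1f = 8
slot [10+:17] = (word>>10) & 0x1ffff = 100010  ←
ver [0+:10] = (word>>0) & 0x3ff = 441
slot signed 17b, MSB=1: 100010 - 131072 = -31062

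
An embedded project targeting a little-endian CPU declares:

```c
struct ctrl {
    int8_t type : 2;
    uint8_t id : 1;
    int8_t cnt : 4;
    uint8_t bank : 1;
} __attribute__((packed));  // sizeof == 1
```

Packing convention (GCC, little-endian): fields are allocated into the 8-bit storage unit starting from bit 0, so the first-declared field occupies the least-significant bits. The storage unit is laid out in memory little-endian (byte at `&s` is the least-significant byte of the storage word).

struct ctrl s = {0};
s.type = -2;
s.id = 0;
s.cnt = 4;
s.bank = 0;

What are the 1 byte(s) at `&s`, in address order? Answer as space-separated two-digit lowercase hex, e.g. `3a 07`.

type (2b) val=-2 bits=0x2 at bit 0: 0x02
id (1b) val=0 bits=0x0 at bit 2: 0x02
cnt (4b) val=4 bits=0x4 at bit 3: 0x22
bank (1b) val=0 bits=0x0 at bit 7: 0x22
word = 0x22 → little-endian bytes:
  [0]=0x22

22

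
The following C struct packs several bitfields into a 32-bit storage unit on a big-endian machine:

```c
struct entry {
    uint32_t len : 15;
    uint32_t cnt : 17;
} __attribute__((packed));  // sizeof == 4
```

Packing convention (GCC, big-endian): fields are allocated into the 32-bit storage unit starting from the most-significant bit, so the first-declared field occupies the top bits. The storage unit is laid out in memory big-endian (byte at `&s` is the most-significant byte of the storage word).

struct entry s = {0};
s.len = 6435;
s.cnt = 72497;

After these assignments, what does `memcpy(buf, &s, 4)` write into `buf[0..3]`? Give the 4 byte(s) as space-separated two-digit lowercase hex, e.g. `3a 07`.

32 47 1b 31

[17+:15] len=6435 & 0x7fff = 0x1923; word=0x32460000
[0+:17] cnt=72497 & 0x1ffff = 0x11b31; word=0x32471b31
word = 0x32471b31 → big-endian bytes:
  [0]=0x32  [1]=0x47  [2]=0x1b  [3]=0x31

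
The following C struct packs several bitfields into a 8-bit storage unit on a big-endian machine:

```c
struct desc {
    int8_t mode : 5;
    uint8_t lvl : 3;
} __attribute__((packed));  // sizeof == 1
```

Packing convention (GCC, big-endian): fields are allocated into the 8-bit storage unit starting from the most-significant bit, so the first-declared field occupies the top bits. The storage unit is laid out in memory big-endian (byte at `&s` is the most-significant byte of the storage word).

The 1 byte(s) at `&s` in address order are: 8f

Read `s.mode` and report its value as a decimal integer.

[0]=0x8f (big-endian) → word 0x8f
mode:5 @ bit 3 → (0x8f>>3)&0x1f = 0x11  ←
lvl:3 @ bit 0 → (0x8f>>0)&0x7 = 0x7
mode signed 5b, MSB=1: 17 - 32 = -15

-15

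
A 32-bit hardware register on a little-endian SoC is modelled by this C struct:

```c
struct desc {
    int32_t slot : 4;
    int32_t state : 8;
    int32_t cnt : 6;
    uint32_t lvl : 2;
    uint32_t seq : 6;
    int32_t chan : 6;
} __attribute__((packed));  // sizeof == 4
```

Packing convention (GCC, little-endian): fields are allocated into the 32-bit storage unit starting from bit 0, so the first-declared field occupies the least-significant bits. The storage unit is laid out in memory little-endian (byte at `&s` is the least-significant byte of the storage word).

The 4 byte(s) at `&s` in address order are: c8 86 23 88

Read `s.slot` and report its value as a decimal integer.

-8

[0]=0xc8 [1]=0x86 [2]=0x23 [3]=0x88 (little-endian) → word 0x882386c8
slot:4 @ bit 0 → (0x882386c8>>0)&0xf = 0x8  ←
state:8 @ bit 4 → (0x882386c8>>4)&0xff = 0x6c
cnt:6 @ bit 12 → (0x882386c8>>12)&0x3f = 0x38
lvl:2 @ bit 18 → (0x882386c8>>18)&0x3 = 0x0
seq:6 @ bit 20 → (0x882386c8>>20)&0x3f = 0x2
chan:6 @ bit 26 → (0x882386c8>>26)&0x3f = 0x22
slot signed 4b, MSB=1: 8 - 16 = -8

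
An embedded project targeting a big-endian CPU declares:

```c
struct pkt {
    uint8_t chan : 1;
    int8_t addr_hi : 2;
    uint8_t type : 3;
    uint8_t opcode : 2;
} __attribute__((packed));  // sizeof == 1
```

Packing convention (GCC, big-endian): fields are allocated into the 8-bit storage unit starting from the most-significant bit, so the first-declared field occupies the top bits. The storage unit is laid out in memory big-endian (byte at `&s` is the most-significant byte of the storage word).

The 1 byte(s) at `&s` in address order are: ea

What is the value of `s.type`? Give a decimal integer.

2

[0]=0xea (big-endian) → word 0xea
chan:1 @ bit 7 → (0xea>>7)&0x1 = 0x1
addr_hi:2 @ bit 5 → (0xea>>5)&0x3 = 0x3
type:3 @ bit 2 → (0xea>>2)&0x7 = 0x2  ←
opcode:2 @ bit 0 → (0xea>>0)&0x3 = 0x2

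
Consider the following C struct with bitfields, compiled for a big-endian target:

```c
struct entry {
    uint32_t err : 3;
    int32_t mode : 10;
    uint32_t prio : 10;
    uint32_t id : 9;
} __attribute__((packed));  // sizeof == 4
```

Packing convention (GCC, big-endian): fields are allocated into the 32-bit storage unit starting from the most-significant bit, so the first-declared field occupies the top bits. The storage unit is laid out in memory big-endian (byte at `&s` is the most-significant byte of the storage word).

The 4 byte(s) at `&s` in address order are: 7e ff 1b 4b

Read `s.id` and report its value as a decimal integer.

[0]=0x7e [1]=0xff [2]=0x1b [3]=0x4b (big-endian) → word 0x7eff1b4b
err [29+:3] = (word>>29) & 0x7 = 3
mode [19+:10] = (word>>19) & 0x3ff = 991
prio [9+:10] = (word>>9) & 0x3ff = 909
id [0+:9] = (word>>0) & 0x1ff = 331  ←

331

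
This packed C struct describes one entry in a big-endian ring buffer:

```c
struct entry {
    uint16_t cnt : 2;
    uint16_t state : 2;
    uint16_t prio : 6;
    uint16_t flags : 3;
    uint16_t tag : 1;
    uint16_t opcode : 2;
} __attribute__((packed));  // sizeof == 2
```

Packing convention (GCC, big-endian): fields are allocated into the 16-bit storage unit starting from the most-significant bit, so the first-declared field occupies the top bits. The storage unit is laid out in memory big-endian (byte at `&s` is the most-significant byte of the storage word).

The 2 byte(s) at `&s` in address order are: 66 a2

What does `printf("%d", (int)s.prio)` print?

[0]=0x66 [1]=0xa2 (big-endian) → word 0x66a2
cnt [14+:2] = (word>>14) & 0x3 = 1
state [12+:2] = (word>>12) & 0x3 = 2
prio [6+:6] = (word>>6) & 0x3f = 26  ←
flags [3+:3] = (word>>3) & 0x7 = 4
tag [2+:1] = (word>>2) & 0x1 = 0
opcode [0+:2] = (word>>0) & 0x3 = 2

26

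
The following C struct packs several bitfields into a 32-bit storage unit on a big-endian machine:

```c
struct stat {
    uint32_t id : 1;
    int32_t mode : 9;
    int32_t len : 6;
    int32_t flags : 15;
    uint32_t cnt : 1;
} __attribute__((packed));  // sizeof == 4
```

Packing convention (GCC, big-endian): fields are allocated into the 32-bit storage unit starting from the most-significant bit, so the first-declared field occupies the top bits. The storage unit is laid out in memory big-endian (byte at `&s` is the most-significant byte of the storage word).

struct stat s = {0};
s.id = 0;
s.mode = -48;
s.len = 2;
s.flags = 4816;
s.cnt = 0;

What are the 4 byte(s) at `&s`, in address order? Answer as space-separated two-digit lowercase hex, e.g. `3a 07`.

74 02 25 a0

[31+:1] id=0 & 0x1 = 0x0; word=0x00000000
[22+:9] mode=-48 & 0x1ff = 0x1d0; word=0x74000000
[16+:6] len=2 & 0x3f = 0x2; word=0x74020000
[1+:15] flags=4816 & 0x7fff = 0x12d0; word=0x740225a0
[0+:1] cnt=0 & 0x1 = 0x0; word=0x740225a0
word = 0x740225a0 → big-endian bytes:
  [0]=0x74  [1]=0x02  [2]=0x25  [3]=0xa0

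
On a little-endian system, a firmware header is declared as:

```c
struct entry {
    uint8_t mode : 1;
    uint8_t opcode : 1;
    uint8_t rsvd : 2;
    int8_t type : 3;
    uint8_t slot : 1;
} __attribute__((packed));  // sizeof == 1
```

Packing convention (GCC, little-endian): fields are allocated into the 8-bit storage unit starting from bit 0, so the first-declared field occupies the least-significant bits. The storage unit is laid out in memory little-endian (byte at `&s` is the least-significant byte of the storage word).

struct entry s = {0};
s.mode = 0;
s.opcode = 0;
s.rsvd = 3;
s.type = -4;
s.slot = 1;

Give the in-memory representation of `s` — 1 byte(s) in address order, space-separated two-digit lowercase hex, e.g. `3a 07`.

mode (1b) val=0 bits=0x0 at bit 0: 0x00
opcode (1b) val=0 bits=0x0 at bit 1: 0x00
rsvd (2b) val=3 bits=0x3 at bit 2: 0x0c
type (3b) val=-4 bits=0x4 at bit 4: 0x4c
slot (1b) val=1 bits=0x1 at bit 7: 0xcc
word = 0xcc → little-endian bytes:
  [0]=0xcc

cc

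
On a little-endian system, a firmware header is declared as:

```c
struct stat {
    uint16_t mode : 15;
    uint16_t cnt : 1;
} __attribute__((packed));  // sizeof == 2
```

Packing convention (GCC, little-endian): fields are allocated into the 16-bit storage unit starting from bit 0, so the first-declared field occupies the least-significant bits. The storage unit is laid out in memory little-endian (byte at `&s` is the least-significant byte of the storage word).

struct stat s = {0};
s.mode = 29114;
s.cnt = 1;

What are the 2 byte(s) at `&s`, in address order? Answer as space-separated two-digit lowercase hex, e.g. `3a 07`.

mode (15b) val=29114 bits=0x71ba at bit 0: 0x71ba
cnt (1b) val=1 bits=0x1 at bit 15: 0xf1ba
word = 0xf1ba → little-endian bytes:
  [0]=0xba  [1]=0xf1

ba f1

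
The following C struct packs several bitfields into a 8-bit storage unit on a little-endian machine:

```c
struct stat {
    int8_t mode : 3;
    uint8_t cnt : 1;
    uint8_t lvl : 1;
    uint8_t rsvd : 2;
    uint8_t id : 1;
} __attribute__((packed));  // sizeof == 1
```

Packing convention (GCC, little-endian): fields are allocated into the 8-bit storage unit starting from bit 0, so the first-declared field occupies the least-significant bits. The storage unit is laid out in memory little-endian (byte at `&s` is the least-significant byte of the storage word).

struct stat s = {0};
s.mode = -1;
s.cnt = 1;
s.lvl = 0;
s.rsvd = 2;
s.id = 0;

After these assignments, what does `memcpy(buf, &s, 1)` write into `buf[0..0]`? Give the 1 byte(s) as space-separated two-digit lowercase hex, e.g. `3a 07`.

mode (3b) val=-1 bits=0x7 at bit 0: 0x07
cnt (1b) val=1 bits=0x1 at bit 3: 0x0f
lvl (1b) val=0 bits=0x0 at bit 4: 0x0f
rsvd (2b) val=2 bits=0x2 at bit 5: 0x4f
id (1b) val=0 bits=0x0 at bit 7: 0x4f
word = 0x4f → little-endian bytes:
  [0]=0x4f

4f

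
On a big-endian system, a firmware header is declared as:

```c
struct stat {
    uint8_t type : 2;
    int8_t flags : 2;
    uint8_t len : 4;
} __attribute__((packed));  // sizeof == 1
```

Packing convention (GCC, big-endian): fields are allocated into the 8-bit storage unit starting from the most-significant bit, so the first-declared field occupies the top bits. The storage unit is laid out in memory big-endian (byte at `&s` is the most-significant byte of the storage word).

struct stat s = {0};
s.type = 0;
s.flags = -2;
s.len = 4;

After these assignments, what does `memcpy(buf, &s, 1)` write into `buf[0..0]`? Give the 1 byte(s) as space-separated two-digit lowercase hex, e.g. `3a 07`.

type (2b) val=0 bits=0x0 at bit 6: 0x00
flags (2b) val=-2 bits=0x2 at bit 4: 0x20
len (4b) val=4 bits=0x4 at bit 0: 0x24
word = 0x24 → big-endian bytes:
  [0]=0x24

24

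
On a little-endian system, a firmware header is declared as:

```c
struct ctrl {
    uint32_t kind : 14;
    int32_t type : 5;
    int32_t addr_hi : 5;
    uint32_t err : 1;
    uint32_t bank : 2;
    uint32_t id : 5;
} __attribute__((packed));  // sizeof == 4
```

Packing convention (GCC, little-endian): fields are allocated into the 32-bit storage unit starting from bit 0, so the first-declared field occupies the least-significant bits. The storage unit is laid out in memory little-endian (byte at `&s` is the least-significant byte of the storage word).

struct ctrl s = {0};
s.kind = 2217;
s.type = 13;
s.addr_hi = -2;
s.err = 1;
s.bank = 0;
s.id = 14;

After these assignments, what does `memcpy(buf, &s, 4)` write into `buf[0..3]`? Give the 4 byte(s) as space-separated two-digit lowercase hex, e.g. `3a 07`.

[0+:14] kind=2217 & 0x3fff = 0x8a9; word=0x000008a9
[14+:5] type=13 & 0x1f = 0xd; word=0x000348a9
[19+:5] addr_hi=-2 & 0x1f = 0x1e; word=0x00f348a9
[24+:1] err=1 & 0x1 = 0x1; word=0x01f348a9
[25+:2] bank=0 & 0x3 = 0x0; word=0x01f348a9
[27+:5] id=14 & 0x1f = 0xe; word=0x71f348a9
word = 0x71f348a9 → little-endian bytes:
  [0]=0xa9  [1]=0x48  [2]=0xf3  [3]=0x71

a9 48 f3 71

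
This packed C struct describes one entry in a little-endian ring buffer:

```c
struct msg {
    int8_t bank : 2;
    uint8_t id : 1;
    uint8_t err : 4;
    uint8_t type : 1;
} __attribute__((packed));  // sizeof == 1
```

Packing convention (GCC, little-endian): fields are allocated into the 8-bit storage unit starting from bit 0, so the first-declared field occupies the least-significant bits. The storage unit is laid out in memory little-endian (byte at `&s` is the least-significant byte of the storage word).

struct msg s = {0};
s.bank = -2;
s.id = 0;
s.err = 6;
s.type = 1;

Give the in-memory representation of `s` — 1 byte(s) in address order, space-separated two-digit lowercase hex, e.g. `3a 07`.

bank:2 = -2 → 0x2 << 0 → word 0x02
id:1 = 0 → 0x0 << 2 → word 0x02
err:4 = 6 → 0x6 << 3 → word 0x32
type:1 = 1 → 0x1 << 7 → word 0xb2
word = 0xb2 → little-endian bytes:
  [0]=0xb2

b2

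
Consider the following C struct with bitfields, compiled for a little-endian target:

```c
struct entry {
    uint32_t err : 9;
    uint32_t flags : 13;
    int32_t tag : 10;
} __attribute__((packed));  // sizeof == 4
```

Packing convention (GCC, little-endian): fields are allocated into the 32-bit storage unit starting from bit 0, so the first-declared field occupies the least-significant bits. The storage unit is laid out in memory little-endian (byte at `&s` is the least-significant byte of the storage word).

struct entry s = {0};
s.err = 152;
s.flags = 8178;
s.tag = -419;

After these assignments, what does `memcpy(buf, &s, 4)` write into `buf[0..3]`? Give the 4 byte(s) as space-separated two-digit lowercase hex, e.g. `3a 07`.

err:9 = 152 → 0x98 << 0 → word 0x00000098
flags:13 = 8178 → 0x1ff2 << 9 → word 0x003fe498
tag:10 = -419 → 0x25d << 22 → word 0x977fe498
word = 0x977fe498 → little-endian bytes:
  [0]=0x98  [1]=0xe4  [2]=0x7f  [3]=0x97

98 e4 7f 97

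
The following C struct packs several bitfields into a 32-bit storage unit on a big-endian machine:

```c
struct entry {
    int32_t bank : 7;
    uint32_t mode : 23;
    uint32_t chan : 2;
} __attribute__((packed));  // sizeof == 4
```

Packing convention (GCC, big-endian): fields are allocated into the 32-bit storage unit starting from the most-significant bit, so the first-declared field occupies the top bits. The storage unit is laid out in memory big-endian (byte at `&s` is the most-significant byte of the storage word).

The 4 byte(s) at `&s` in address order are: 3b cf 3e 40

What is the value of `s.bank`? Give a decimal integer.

[0]=0x3b [1]=0xcf [2]=0x3e [3]=0x40 (big-endian) → word 0x3bcf3e40
bank:7 @ bit 25 → (0x3bcf3e40>>25)&0x7f = 0x1d  ←
mode:23 @ bit 2 → (0x3bcf3e40>>2)&0x7fffff = 0x73cf90
chan:2 @ bit 0 → (0x3bcf3e40>>0)&0x3 = 0x0
bank signed 7b, MSB=0: value = 29

29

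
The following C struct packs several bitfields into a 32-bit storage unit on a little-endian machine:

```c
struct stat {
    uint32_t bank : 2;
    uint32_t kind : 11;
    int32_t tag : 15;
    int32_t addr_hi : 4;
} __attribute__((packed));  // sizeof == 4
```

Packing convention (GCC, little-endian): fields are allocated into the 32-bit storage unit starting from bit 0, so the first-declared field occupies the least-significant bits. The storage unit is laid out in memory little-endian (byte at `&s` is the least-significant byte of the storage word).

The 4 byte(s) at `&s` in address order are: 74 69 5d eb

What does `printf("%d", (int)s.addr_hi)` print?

[0]=0x74 [1]=0x69 [2]=0x5d [3]=0xeb (little-endian) → word 0xeb5d6974
bank [0+:2] = (word>>0) & 0x3 = 0
kind [2+:11] = (word>>2) & 0x7ff = 605
tag [13+:15] = (word>>13) & 0x7fff = 23275
addr_hi [28+:4] = (word>>28) & 0xf = 14  ←
addr_hi signed 4b, MSB=1: 14 - 16 = -2

-2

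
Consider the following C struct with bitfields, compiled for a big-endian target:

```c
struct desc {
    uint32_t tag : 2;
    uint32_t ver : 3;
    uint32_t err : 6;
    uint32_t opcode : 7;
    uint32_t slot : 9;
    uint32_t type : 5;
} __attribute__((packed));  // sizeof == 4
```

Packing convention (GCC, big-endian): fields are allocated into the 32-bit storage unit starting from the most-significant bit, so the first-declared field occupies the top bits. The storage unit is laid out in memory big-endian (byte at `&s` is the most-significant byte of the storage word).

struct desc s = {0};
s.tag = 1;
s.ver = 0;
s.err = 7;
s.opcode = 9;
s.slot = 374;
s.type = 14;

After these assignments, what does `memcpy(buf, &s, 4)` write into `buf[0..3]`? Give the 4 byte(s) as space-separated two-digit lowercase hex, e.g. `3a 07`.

tag:2 = 1 → 0x1 << 30 → word 0x40000000
ver:3 = 0 → 0x0 << 27 → word 0x40000000
err:6 = 7 → 0x7 << 21 → word 0x40e00000
opcode:7 = 9 → 0x9 << 14 → word 0x40e24000
slot:9 = 374 → 0x176 << 5 → word 0x40e26ec0
type:5 = 14 → 0xe << 0 → word 0x40e26ece
word = 0x40e26ece → big-endian bytes:
  [0]=0x40  [1]=0xe2  [2]=0x6e  [3]=0xce

40 e2 6e ce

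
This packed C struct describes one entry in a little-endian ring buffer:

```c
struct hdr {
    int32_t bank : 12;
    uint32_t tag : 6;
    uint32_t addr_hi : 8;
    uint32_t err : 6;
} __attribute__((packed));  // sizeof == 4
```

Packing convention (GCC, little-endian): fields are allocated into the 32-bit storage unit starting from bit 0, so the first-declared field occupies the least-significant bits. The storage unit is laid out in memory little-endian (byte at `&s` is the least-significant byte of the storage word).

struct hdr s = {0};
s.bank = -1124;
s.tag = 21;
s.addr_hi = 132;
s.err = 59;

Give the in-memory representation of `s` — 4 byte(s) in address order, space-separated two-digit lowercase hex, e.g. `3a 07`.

bank (12b) val=-1124 bits=0xb9c at bit 0: 0x00000b9c
tag (6b) val=21 bits=0x15 at bit 12: 0x00015b9c
addr_hi (8b) val=132 bits=0x84 at bit 18: 0x02115b9c
err (6b) val=59 bits=0x3b at bit 26: 0xee115b9c
word = 0xee115b9c → little-endian bytes:
  [0]=0x9c  [1]=0x5b  [2]=0x11  [3]=0xee

9c 5b 11 ee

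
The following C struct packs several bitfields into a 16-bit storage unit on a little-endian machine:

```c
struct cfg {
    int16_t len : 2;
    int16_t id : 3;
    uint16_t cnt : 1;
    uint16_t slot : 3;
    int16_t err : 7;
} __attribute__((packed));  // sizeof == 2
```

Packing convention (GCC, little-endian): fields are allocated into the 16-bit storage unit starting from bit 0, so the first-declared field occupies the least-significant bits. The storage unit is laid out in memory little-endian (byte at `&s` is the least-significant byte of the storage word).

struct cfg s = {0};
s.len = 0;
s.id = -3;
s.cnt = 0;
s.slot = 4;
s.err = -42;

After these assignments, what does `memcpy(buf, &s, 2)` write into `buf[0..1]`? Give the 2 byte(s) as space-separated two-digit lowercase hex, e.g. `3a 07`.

[0+:2] len=0 & 0x3 = 0x0; word=0x0000
[2+:3] id=-3 & 0x7 = 0x5; word=0x0014
[5+:1] cnt=0 & 0x1 = 0x0; word=0x0014
[6+:3] slot=4 & 0x7 = 0x4; word=0x0114
[9+:7] err=-42 & 0x7f = 0x56; word=0xad14
word = 0xad14 → little-endian bytes:
  [0]=0x14  [1]=0xad

14 ad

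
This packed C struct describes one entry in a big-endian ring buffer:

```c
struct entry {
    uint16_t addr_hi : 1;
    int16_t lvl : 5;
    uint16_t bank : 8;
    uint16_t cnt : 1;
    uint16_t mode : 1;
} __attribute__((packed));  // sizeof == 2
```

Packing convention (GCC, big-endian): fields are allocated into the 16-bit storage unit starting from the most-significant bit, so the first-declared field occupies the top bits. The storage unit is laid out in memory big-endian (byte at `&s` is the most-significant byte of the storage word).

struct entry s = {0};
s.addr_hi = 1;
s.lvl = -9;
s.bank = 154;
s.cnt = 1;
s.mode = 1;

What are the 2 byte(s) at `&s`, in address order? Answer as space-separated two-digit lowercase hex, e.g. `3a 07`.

addr_hi:1 = 1 → 0x1 << 15 → word 0x8000
lvl:5 = -9 → 0x17 << 10 → word 0xdc00
bank:8 = 154 → 0x9a << 2 → word 0xde68
cnt:1 = 1 → 0x1 << 1 → word 0xde6a
mode:1 = 1 → 0x1 << 0 → word 0xde6b
word = 0xde6b → big-endian bytes:
  [0]=0xde  [1]=0x6b

de 6b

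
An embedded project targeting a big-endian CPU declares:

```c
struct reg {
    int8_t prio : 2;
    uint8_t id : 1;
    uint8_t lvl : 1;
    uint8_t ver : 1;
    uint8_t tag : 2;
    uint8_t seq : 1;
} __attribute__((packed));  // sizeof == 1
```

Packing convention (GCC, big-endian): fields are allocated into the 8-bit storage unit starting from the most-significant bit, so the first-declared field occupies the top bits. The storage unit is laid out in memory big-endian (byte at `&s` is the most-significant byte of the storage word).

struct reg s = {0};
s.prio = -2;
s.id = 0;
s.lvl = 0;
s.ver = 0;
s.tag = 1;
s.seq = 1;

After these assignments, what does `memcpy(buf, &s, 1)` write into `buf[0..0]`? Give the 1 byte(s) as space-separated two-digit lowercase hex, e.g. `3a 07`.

[6+:2] prio=-2 & 0x3 = 0x2; word=0x80
[5+:1] id=0 & 0x1 = 0x0; word=0x80
[4+:1] lvl=0 & 0x1 = 0x0; word=0x80
[3+:1] ver=0 & 0x1 = 0x0; word=0x80
[1+:2] tag=1 & 0x3 = 0x1; word=0x82
[0+:1] seq=1 & 0x1 = 0x1; word=0x83
word = 0x83 → big-endian bytes:
  [0]=0x83

83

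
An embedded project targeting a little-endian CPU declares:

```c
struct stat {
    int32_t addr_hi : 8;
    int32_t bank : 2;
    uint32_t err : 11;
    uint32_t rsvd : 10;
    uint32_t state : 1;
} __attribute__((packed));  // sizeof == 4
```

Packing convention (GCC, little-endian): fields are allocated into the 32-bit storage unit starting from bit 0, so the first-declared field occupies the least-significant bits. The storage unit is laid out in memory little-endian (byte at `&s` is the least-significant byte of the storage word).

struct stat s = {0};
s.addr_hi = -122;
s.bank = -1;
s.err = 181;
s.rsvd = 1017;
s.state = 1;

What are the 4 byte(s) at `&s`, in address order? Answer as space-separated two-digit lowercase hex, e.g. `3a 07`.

addr_hi:8 = -122 → 0x86 << 0 → word 0x00000086
bank:2 = -1 → 0x3 << 8 → word 0x00000386
err:11 = 181 → 0xb5 << 10 → word 0x0002d786
rsvd:10 = 1017 → 0x3f9 << 21 → word 0x7f22d786
state:1 = 1 → 0x1 << 31 → word 0xff22d786
word = 0xff22d786 → little-endian bytes:
  [0]=0x86  [1]=0xd7  [2]=0x22  [3]=0xff

86 d7 22 ff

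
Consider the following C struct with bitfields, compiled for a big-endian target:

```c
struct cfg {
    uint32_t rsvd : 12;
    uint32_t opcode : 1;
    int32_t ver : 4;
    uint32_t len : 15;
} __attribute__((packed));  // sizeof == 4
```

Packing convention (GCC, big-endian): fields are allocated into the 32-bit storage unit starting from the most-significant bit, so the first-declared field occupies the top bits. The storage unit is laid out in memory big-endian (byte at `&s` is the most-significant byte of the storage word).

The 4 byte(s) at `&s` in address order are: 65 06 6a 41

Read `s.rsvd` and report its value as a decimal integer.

1616

[0]=0x65 [1]=0x06 [2]=0x6a [3]=0x41 (big-endian) → word 0x65066a41
rsvd [20+:12] = (word>>20) & 0xfff = 1616  ←
opcode [19+:1] = (word>>19) & 0x1 = 0
ver [15+:4] = (word>>15) & 0xf = 12
len [0+:15] = (word>>0) & 0x7fff = 27201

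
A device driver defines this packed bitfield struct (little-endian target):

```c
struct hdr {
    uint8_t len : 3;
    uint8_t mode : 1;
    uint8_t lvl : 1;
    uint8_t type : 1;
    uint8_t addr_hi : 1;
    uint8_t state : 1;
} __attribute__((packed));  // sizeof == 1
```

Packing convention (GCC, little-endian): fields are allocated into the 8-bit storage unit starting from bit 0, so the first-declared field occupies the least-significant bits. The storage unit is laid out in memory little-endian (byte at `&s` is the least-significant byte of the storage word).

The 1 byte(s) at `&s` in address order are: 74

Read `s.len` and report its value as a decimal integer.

4

[0]=0x74 (little-endian) → word 0x74
len:3 @ bit 0 → (0x74>>0)&0x7 = 0x4  ←
mode:1 @ bit 3 → (0x74>>3)&0x1 = 0x0
lvl:1 @ bit 4 → (0x74>>4)&0x1 = 0x1
type:1 @ bit 5 → (0x74>>5)&0x1 = 0x1
addr_hi:1 @ bit 6 → (0x74>>6)&0x1 = 0x1
state:1 @ bit 7 → (0x74>>7)&0x1 = 0x0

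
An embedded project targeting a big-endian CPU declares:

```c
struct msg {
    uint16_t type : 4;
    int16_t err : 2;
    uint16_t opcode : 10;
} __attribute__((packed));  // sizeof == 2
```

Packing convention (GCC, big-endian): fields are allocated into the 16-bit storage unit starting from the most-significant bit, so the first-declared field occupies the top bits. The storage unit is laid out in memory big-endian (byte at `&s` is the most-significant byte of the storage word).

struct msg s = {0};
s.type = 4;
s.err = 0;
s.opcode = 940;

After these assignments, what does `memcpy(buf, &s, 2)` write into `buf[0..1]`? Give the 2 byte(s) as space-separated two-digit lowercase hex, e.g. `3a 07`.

type:4 = 4 → 0x4 << 12 → word 0x4000
err:2 = 0 → 0x0 << 10 → word 0x4000
opcode:10 = 940 → 0x3ac << 0 → word 0x43ac
word = 0x43ac → big-endian bytes:
  [0]=0x43  [1]=0xac

43 ac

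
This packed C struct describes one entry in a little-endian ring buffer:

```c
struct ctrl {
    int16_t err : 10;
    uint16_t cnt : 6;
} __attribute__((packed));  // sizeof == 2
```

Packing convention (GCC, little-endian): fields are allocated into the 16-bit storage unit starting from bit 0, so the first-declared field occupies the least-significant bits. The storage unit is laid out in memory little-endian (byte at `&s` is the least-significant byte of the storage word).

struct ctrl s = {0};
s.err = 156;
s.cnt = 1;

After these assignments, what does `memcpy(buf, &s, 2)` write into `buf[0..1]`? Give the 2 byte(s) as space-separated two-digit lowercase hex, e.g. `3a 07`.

[0+:10] err=156 & 0x3ff = 0x9c; word=0x009c
[10+:6] cnt=1 & 0x3f = 0x1; word=0x049c
word = 0x049c → little-endian bytes:
  [0]=0x9c  [1]=0x04

9c 04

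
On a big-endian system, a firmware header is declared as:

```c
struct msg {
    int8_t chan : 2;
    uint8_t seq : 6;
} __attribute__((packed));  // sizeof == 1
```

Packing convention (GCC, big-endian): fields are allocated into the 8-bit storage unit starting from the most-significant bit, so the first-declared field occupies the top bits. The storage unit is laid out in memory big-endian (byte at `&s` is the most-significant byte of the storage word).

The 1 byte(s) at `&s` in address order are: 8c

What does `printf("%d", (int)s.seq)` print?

[0]=0x8c (big-endian) → word 0x8c
chan [6+:2] = (word>>6) & 0x3 = 2
seq [0+:6] = (word>>0) & 0x3f = 12  ←

12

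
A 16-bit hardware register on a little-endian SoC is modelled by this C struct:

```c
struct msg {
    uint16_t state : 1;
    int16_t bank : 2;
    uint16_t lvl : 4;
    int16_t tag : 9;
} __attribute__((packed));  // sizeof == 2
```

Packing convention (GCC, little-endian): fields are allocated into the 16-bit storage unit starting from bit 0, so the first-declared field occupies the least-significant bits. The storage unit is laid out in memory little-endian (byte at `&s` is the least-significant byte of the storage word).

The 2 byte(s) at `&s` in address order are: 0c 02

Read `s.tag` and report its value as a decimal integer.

[0]=0x0c [1]=0x02 (little-endian) → word 0x020c
state [0+:1] = (word>>0) & 0x1 = 0
bank [1+:2] = (word>>1) & 0x3 = 2
lvl [3+:4] = (word>>3) & 0xf = 1
tag [7+:9] = (word>>7) & 0x1ff = 4  ←
tag signed 9b, MSB=0: value = 4

4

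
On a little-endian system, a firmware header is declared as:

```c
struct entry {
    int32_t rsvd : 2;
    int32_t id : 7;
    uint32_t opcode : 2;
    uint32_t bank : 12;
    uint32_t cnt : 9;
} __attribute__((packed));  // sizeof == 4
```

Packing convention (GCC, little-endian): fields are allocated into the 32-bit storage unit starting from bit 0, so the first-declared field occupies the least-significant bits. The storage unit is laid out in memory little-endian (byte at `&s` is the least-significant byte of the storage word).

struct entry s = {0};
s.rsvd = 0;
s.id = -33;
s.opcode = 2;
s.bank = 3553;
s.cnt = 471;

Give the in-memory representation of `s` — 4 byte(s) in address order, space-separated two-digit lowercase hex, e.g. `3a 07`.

7c 0d ef eb

rsvd:2 = 0 → 0x0 << 0 → word 0x00000000
id:7 = -33 → 0x5f << 2 → word 0x0000017c
opcode:2 = 2 → 0x2 << 9 → word 0x0000057c
bank:12 = 3553 → 0xde1 << 11 → word 0x006f0d7c
cnt:9 = 471 → 0x1d7 << 23 → word 0xebef0d7c
word = 0xebef0d7c → little-endian bytes:
  [0]=0x7c  [1]=0x0d  [2]=0xef  [3]=0xeb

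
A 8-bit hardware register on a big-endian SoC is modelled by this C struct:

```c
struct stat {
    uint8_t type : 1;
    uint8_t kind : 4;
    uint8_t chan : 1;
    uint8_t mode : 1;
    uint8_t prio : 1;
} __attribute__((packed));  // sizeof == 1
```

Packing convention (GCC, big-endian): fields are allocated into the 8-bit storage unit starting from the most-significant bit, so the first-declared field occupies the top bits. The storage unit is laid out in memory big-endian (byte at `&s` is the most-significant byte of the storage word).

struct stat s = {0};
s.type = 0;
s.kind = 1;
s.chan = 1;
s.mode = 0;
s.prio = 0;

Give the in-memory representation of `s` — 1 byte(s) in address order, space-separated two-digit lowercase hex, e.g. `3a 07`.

type (1b) val=0 bits=0x0 at bit 7: 0x00
kind (4b) val=1 bits=0x1 at bit 3: 0x08
chan (1b) val=1 bits=0x1 at bit 2: 0x0c
mode (1b) val=0 bits=0x0 at bit 1: 0x0c
prio (1b) val=0 bits=0x0 at bit 0: 0x0c
word = 0x0c → big-endian bytes:
  [0]=0x0c

0c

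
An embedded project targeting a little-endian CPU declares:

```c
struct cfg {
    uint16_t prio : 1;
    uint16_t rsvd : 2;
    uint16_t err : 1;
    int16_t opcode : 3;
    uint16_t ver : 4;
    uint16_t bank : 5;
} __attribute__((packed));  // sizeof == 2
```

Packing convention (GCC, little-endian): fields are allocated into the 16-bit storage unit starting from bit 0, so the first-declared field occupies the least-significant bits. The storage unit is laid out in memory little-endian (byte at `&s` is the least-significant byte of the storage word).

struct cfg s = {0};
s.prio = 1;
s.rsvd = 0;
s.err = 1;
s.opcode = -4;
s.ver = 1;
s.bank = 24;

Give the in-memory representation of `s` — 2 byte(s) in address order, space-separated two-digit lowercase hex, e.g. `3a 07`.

c9 c0

prio (1b) val=1 bits=0x1 at bit 0: 0x0001
rsvd (2b) val=0 bits=0x0 at bit 1: 0x0001
err (1b) val=1 bits=0x1 at bit 3: 0x0009
opcode (3b) val=-4 bits=0x4 at bit 4: 0x0049
ver (4b) val=1 bits=0x1 at bit 7: 0x00c9
bank (5b) val=24 bits=0x18 at bit 11: 0xc0c9
word = 0xc0c9 → little-endian bytes:
  [0]=0xc9  [1]=0xc0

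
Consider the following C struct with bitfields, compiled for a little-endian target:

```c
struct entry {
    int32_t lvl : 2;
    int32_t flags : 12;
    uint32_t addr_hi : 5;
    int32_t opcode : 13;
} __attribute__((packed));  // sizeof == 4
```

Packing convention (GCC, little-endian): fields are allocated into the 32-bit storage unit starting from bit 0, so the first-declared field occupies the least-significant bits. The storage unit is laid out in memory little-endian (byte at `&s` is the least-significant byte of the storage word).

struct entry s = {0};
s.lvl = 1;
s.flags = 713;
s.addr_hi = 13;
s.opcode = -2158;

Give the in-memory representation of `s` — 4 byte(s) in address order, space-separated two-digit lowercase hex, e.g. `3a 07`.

25 4b 93 bc

lvl (2b) val=1 bits=0x1 at bit 0: 0x00000001
flags (12b) val=713 bits=0x2c9 at bit 2: 0x00000b25
addr_hi (5b) val=13 bits=0xd at bit 14: 0x00034b25
opcode (13b) val=-2158 bits=0x1792 at bit 19: 0xbc934b25
word = 0xbc934b25 → little-endian bytes:
  [0]=0x25  [1]=0x4b  [2]=0x93  [3]=0xbc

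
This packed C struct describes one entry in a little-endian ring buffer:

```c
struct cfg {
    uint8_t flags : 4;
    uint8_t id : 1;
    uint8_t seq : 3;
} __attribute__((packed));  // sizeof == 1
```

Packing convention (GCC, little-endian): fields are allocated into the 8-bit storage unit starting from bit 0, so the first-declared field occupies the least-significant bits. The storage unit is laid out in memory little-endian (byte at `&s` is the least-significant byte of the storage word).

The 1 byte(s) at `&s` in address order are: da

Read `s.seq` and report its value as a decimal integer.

[0]=0xda (little-endian) → word 0xda
flags:4 @ bit 0 → (0xda>>0)&0xf = 0xa
id:1 @ bit 4 → (0xda>>4)&0x1 = 0x1
seq:3 @ bit 5 → (0xda>>5)&0x7 = 0x6  ←

6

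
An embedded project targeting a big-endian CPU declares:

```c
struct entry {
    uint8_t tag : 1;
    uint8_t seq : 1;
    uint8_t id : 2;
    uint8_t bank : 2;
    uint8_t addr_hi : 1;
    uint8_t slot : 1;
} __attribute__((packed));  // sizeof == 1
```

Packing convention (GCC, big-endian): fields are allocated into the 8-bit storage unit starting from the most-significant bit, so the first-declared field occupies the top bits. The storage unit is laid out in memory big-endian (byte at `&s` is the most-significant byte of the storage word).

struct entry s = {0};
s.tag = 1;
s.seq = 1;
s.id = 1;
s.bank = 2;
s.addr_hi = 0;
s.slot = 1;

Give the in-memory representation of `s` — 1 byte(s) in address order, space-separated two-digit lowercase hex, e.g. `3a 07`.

[7+:1] tag=1 & 0x1 = 0x1; word=0x80
[6+:1] seq=1 & 0x1 = 0x1; word=0xc0
[4+:2] id=1 & 0x3 = 0x1; word=0xd0
[2+:2] bank=2 & 0x3 = 0x2; word=0xd8
[1+:1] addr_hi=0 & 0x1 = 0x0; word=0xd8
[0+:1] slot=1 & 0x1 = 0x1; word=0xd9
word = 0xd9 → big-endian bytes:
  [0]=0xd9

d9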